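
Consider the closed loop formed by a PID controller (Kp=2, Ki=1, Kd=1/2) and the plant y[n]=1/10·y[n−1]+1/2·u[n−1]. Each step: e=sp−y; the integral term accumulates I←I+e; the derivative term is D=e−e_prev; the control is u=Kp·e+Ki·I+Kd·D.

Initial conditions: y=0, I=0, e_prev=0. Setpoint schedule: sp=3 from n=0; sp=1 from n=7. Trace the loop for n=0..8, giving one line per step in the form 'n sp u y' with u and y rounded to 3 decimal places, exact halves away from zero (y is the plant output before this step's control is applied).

0 3 10.500 0.000
1 3 -6.375 5.250
2 3 21.694 -2.663
3 3 -22.951 10.581
4 3 49.583 -10.417
5 3 -67.084 23.750
6 3 121.459 -31.167
7 1 -189.561 57.613
8 1 312.428 -89.019

(exact arithmetic carried between steps; '≈' marks a value shown rounded to 6 d.p. or computed from one; I and e_prev carry over from the previous line; the table rounds u and y to 3 d.p., halves away from zero)
n=0: y=0, sp=3, e=sp−y=3; I=3, D=e−e_prev=3; u=2·3+1·3+1/2·3=10.5; next y=1/10·0+1/2·10.5=5.25
n=1: y=5.25, sp=3, e=sp−y=-2.25; I=0.75, D=e−e_prev=-5.25; u=2·(-2.25)+1·0.75+1/2·(-5.25)=-6.375; next y=1/10·5.25+1/2·(-6.375)=-2.6625
n=2: y=-2.6625, sp=3, e=sp−y=5.6625; I=6.4125, D=e−e_prev=7.9125; u=2·5.6625+1·6.4125+1/2·7.9125=21.69375; next y=1/10·(-2.6625)+1/2·21.69375=10.580625
n=3: y=10.580625, sp=3, e=sp−y=-7.580625; I=-1.168125, D=e−e_prev=-13.243125; u=2·(-7.580625)+1·(-1.168125)+1/2·(-13.243125)≈-22.950938; next y=1/10·10.580625+1/2·(-22.950938)≈-10.417406
n=4: y≈-10.417406, sp=3, e=sp−y≈13.417406; I≈12.249281, D=e−e_prev≈20.998031; u=2·13.417406+1·12.249281+1/2·20.998031≈49.583109; next y=1/10·(-10.417406)+1/2·49.583109≈23.749814
n=5: y≈23.749814, sp=3, e=sp−y≈-20.749814; I≈-8.500533, D=e−e_prev≈-34.167220; u=2·(-20.749814)+1·(-8.500533)+1/2·(-34.167220)≈-67.083771; next y=1/10·23.749814+1/2·(-67.083771)≈-31.166904
n=6: y≈-31.166904, sp=3, e=sp−y≈34.166904; I≈25.666371, D=e−e_prev≈54.916718; u=2·34.166904+1·25.666371+1/2·54.916718≈121.458539; next y=1/10·(-31.166904)+1/2·121.458539≈57.612579
n=7: y≈57.612579, sp=1, e=sp−y≈-56.612579; I≈-30.946208, D=e−e_prev≈-90.779483; u=2·(-56.612579)+1·(-30.946208)+1/2·(-90.779483)≈-189.561107; next y=1/10·57.612579+1/2·(-189.561107)≈-89.019296
n=8: y≈-89.019296, sp=1, e=sp−y≈90.019296; I≈59.073088, D=e−e_prev≈146.631875; u=2·90.019296+1·59.073088+1/2·146.631875≈312.427617; next y=1/10·(-89.019296)+1/2·312.427617≈147.311879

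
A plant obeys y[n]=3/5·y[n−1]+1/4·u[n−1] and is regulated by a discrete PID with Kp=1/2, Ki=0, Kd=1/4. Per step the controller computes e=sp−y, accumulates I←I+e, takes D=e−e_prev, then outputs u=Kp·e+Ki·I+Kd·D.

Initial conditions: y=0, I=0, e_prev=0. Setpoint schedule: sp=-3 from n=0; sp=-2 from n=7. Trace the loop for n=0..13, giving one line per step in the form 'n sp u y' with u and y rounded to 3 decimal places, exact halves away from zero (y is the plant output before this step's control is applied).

0 -3 -2.250 0.000
1 -3 -1.078 -0.563
2 -3 -1.185 -0.607
3 -3 -1.156 -0.661
4 -3 -1.151 -0.685
5 -3 -1.147 -0.699
6 -3 -1.145 -0.706
7 -2 -0.394 -0.710
8 -2 -0.784 -0.525
9 -2 -0.748 -0.511
10 -2 -0.758 -0.493
11 -2 -0.759 -0.485
12 -2 -0.761 -0.481
13 -2 -0.761 -0.479

(exact arithmetic carried between steps; '≈' marks a value shown rounded to 6 d.p. or computed from one; I and e_prev carry over from the previous line; the table rounds u and y to 3 d.p., halves away from zero)
n=0: y=0, sp=-3, e=sp−y=-3; I=-3, D=e−e_prev=-3; u=1/2·(-3)+0·(-3)+1/4·(-3)=-2.25; next y=3/5·0+1/4·(-2.25)=-0.5625
n=1: y=-0.5625, sp=-3, e=sp−y=-2.4375; I=-5.4375, D=e−e_prev=0.5625; u=1/2·(-2.4375)+0·(-5.4375)+1/4·0.5625=-1.078125; next y=3/5·(-0.5625)+1/4·(-1.078125)≈-0.607031
n=2: y≈-0.607031, sp=-3, e=sp−y≈-2.392969; I≈-7.830469, D=e−e_prev≈0.044531; u=1/2·(-2.392969)+0·(-7.830469)+1/4·0.044531≈-1.185352; next y=3/5·(-0.607031)+1/4·(-1.185352)≈-0.660557
n=3: y≈-0.660557, sp=-3, e=sp−y≈-2.339443; I≈-10.169912, D=e−e_prev≈0.053525; u=1/2·(-2.339443)+0·(-10.169912)+1/4·0.053525≈-1.156340; next y=3/5·(-0.660557)+1/4·(-1.156340)≈-0.685419
n=4: y≈-0.685419, sp=-3, e=sp−y≈-2.314581; I≈-12.484493, D=e−e_prev≈0.024862; u=1/2·(-2.314581)+0·(-12.484493)+1/4·0.024862≈-1.151075; next y=3/5·(-0.685419)+1/4·(-1.151075)≈-0.699020
n=5: y≈-0.699020, sp=-3, e=sp−y≈-2.300980; I≈-14.785473, D=e−e_prev≈0.013601; u=1/2·(-2.300980)+0·(-14.785473)+1/4·0.013601≈-1.147090; next y=3/5·(-0.699020)+1/4·(-1.147090)≈-0.706185
n=6: y≈-0.706185, sp=-3, e=sp−y≈-2.293815; I≈-17.079288, D=e−e_prev≈0.007164; u=1/2·(-2.293815)+0·(-17.079288)+1/4·0.007164≈-1.145117; next y=3/5·(-0.706185)+1/4·(-1.145117)≈-0.709990
n=7: y≈-0.709990, sp=-2, e=sp−y≈-1.290010; I≈-18.369299, D=e−e_prev≈1.003805; u=1/2·(-1.290010)+0·(-18.369299)+1/4·1.003805≈-0.394054; next y=3/5·(-0.709990)+1/4·(-0.394054)≈-0.524507
n=8: y≈-0.524507, sp=-2, e=sp−y≈-1.475493; I≈-19.844791, D=e−e_prev≈-0.185483; u=1/2·(-1.475493)+0·(-19.844791)+1/4·(-0.185483)≈-0.784117; next y=3/5·(-0.524507)+1/4·(-0.784117)≈-0.510734
n=9: y≈-0.510734, sp=-2, e=sp−y≈-1.489266; I≈-21.334058, D=e−e_prev≈-0.013774; u=1/2·(-1.489266)+0·(-21.334058)+1/4·(-0.013774)≈-0.748077; next y=3/5·(-0.510734)+1/4·(-0.748077)≈-0.493459
n=10: y≈-0.493459, sp=-2, e=sp−y≈-1.506541; I≈-22.840598, D=e−e_prev≈-0.017274; u=1/2·(-1.506541)+0·(-22.840598)+1/4·(-0.017274)≈-0.757589; next y=3/5·(-0.493459)+1/4·(-0.757589)≈-0.485473
n=11: y≈-0.485473, sp=-2, e=sp−y≈-1.514527; I≈-24.355125, D=e−e_prev≈-0.007987; u=1/2·(-1.514527)+0·(-24.355125)+1/4·(-0.007987)≈-0.759260; next y=3/5·(-0.485473)+1/4·(-0.759260)≈-0.481099
n=12: y≈-0.481099, sp=-2, e=sp−y≈-1.518901; I≈-25.874027, D=e−e_prev≈-0.004374; u=1/2·(-1.518901)+0·(-25.874027)+1/4·(-0.004374)≈-0.760544; next y=3/5·(-0.481099)+1/4·(-0.760544)≈-0.478795
n=13: y≈-0.478795, sp=-2, e=sp−y≈-1.521205; I≈-27.395231, D=e−e_prev≈-0.002303; u=1/2·(-1.521205)+0·(-27.395231)+1/4·(-0.002303)≈-0.761178; next y=3/5·(-0.478795)+1/4·(-0.761178)≈-0.477572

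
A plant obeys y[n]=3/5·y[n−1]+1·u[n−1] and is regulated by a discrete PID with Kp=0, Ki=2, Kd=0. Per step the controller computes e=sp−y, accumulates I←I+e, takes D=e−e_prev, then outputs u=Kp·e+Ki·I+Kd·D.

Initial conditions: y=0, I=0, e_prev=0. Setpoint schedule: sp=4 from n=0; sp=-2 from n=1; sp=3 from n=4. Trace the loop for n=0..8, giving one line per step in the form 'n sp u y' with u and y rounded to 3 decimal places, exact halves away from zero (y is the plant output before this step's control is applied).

0 4 8.000 0.000
1 -2 -12.000 8.000
2 -2 -1.600 -7.200
3 -2 6.240 -5.920
4 3 6.864 2.688
5 3 -4.090 8.477
6 3 -0.083 0.996
7 3 4.887 0.515
8 3 0.495 5.196

(exact arithmetic carried between steps; '≈' marks a value shown rounded to 6 d.p. or computed from one; I and e_prev carry over from the previous line; the table rounds u and y to 3 d.p., halves away from zero)
n=0: y=0, sp=4, e=sp−y=4; I=4, D=e−e_prev=4; u=0·4+2·4+0·4=8; next y=3/5·0+1·8=8
n=1: y=8, sp=-2, e=sp−y=-10; I=-6, D=e−e_prev=-14; u=0·(-10)+2·(-6)+0·(-14)=-12; next y=3/5·8+1·(-12)=-7.2
n=2: y=-7.2, sp=-2, e=sp−y=5.2; I=-0.8, D=e−e_prev=15.2; u=0·5.2+2·(-0.8)+0·15.2=-1.6; next y=3/5·(-7.2)+1·(-1.6)=-5.92
n=3: y=-5.92, sp=-2, e=sp−y=3.92; I=3.12, D=e−e_prev=-1.28; u=0·3.92+2·3.12+0·(-1.28)=6.24; next y=3/5·(-5.92)+1·6.24=2.688
n=4: y=2.688, sp=3, e=sp−y=0.312; I=3.432, D=e−e_prev=-3.608; u=0·0.312+2·3.432+0·(-3.608)=6.864; next y=3/5·2.688+1·6.864=8.4768
n=5: y=8.4768, sp=3, e=sp−y=-5.4768; I=-2.0448, D=e−e_prev=-5.7888; u=0·(-5.4768)+2·(-2.0448)+0·(-5.7888)=-4.0896; next y=3/5·8.4768+1·(-4.0896)=0.99648
n=6: y=0.99648, sp=3, e=sp−y=2.00352; I=-0.04128, D=e−e_prev=7.48032; u=0·2.00352+2·(-0.04128)+0·7.48032=-0.08256; next y=3/5·0.99648+1·(-0.08256)=0.515328
n=7: y=0.515328, sp=3, e=sp−y=2.484672; I=2.443392, D=e−e_prev=0.481152; u=0·2.484672+2·2.443392+0·0.481152=4.886784; next y=3/5·0.515328+1·4.886784≈5.195981
n=8: y≈5.195981, sp=3, e=sp−y≈-2.195981; I≈0.247411, D=e−e_prev≈-4.680653; u=0·(-2.195981)+2·0.247411+0·(-4.680653)≈0.494822; next y=3/5·5.195981+1·0.494822≈3.612411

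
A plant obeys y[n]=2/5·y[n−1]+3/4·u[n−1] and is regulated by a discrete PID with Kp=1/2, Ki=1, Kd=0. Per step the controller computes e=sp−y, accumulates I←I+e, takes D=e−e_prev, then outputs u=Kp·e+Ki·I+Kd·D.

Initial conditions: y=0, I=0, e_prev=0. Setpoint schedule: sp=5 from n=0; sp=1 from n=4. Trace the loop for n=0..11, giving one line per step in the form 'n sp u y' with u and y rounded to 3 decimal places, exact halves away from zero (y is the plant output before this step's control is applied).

(exact arithmetic carried between steps; '≈' marks a value shown rounded to 6 d.p. or computed from one; I and e_prev carry over from the previous line; the table rounds u and y to 3 d.p., halves away from zero)
n=0: y=0, sp=5, e=sp−y=5; I=5, D=e−e_prev=5; u=1/2·5+1·5+0·5=7.5; next y=2/5·0+3/4·7.5=5.625
n=1: y=5.625, sp=5, e=sp−y=-0.625; I=4.375, D=e−e_prev=-5.625; u=1/2·(-0.625)+1·4.375+0·(-5.625)=4.0625; next y=2/5·5.625+3/4·4.0625=5.296875
n=2: y=5.296875, sp=5, e=sp−y=-0.296875; I=4.078125, D=e−e_prev=0.328125; u=1/2·(-0.296875)+1·4.078125+0·0.328125≈3.929688; next y=2/5·5.296875+3/4·3.929688≈5.066016
n=3: y≈5.066016, sp=5, e=sp−y≈-0.066016; I≈4.012109, D=e−e_prev≈0.230859; u=1/2·(-0.066016)+1·4.012109+0·0.230859≈3.979102; next y=2/5·5.066016+3/4·3.979102≈5.010732
n=4: y≈5.010732, sp=1, e=sp−y≈-4.010732; I≈0.001377, D=e−e_prev≈-3.944717; u=1/2·(-4.010732)+1·0.001377+0·(-3.944717)≈-2.003989; next y=2/5·5.010732+3/4·(-2.003989)≈0.501301
n=5: y≈0.501301, sp=1, e=sp−y≈0.498699; I≈0.500076, D=e−e_prev≈4.509431; u=1/2·0.498699+1·0.500076+0·4.509431≈0.749425; next y=2/5·0.501301+3/4·0.749425≈0.762589
n=6: y≈0.762589, sp=1, e=sp−y≈0.237411; I≈0.737486, D=e−e_prev≈-0.261288; u=1/2·0.237411+1·0.737486+0·(-0.261288)≈0.856192; next y=2/5·0.762589+3/4·0.856192≈0.947180
n=7: y≈0.947180, sp=1, e=sp−y≈0.052820; I≈0.790307, D=e−e_prev≈-0.184590; u=1/2·0.052820+1·0.790307+0·(-0.184590)≈0.816717; next y=2/5·0.947180+3/4·0.816717≈0.991410
n=8: y≈0.991410, sp=1, e=sp−y≈0.008590; I≈0.798897, D=e−e_prev≈-0.044230; u=1/2·0.008590+1·0.798897+0·(-0.044230)≈0.803192; next y=2/5·0.991410+3/4·0.803192≈0.998958
n=9: y≈0.998958, sp=1, e=sp−y≈0.001042; I≈0.799939, D=e−e_prev≈-0.007549; u=1/2·0.001042+1·0.799939+0·(-0.007549)≈0.800460; next y=2/5·0.998958+3/4·0.800460≈0.999928
n=10: y≈0.999928, sp=1, e=sp−y≈0.000072; I≈0.800011, D=e−e_prev≈-0.000970; u=1/2·0.000072+1·0.800011+0·(-0.000970)≈0.800047; next y=2/5·0.999928+3/4·0.800047≈1.000006
n=11: y≈1.000006, sp=1, e=sp−y≈-0.000006; I≈0.800004, D=e−e_prev≈-0.000078; u=1/2·(-0.000006)+1·0.800004+0·(-0.000078)≈0.800001; next y=2/5·1.000006+3/4·0.800001≈1.000004

0 5 7.500 0.000
1 5 4.063 5.625
2 5 3.930 5.297
3 5 3.979 5.066
4 1 -2.004 5.011
5 1 0.749 0.501
6 1 0.856 0.763
7 1 0.817 0.947
8 1 0.803 0.991
9 1 0.800 0.999
10 1 0.800 1.000
11 1 0.800 1.000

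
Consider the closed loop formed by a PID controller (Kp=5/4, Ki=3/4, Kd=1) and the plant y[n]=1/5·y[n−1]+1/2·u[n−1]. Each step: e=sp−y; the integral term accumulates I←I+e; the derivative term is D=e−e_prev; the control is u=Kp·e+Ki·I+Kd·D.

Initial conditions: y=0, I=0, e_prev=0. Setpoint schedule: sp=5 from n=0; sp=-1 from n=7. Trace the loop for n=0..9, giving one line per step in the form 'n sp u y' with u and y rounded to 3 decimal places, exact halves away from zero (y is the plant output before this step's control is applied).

(exact arithmetic carried between steps; '≈' marks a value shown rounded to 6 d.p. or computed from one; I and e_prev carry over from the previous line; the table rounds u and y to 3 d.p., halves away from zero)
n=0: y=0, sp=5, e=sp−y=5; I=5, D=e−e_prev=5; u=5/4·5+3/4·5+1·5=15; next y=1/5·0+1/2·15=7.5
n=1: y=7.5, sp=5, e=sp−y=-2.5; I=2.5, D=e−e_prev=-7.5; u=5/4·(-2.5)+3/4·2.5+1·(-7.5)=-8.75; next y=1/5·7.5+1/2·(-8.75)=-2.875
n=2: y=-2.875, sp=5, e=sp−y=7.875; I=10.375, D=e−e_prev=10.375; u=5/4·7.875+3/4·10.375+1·10.375=28; next y=1/5·(-2.875)+1/2·28=13.425
n=3: y=13.425, sp=5, e=sp−y=-8.425; I=1.95, D=e−e_prev=-16.3; u=5/4·(-8.425)+3/4·1.95+1·(-16.3)=-25.36875; next y=1/5·13.425+1/2·(-25.36875)=-9.999375
n=4: y=-9.999375, sp=5, e=sp−y=14.999375; I=16.949375, D=e−e_prev=23.424375; u=5/4·14.999375+3/4·16.949375+1·23.424375=54.885625; next y=1/5·(-9.999375)+1/2·54.885625≈25.442938
n=5: y≈25.442938, sp=5, e=sp−y≈-20.442938; I≈-3.493563, D=e−e_prev≈-35.442313; u=5/4·(-20.442938)+3/4·(-3.493563)+1·(-35.442313)≈-63.616156; next y=1/5·25.442938+1/2·(-63.616156)≈-26.719491
n=6: y≈-26.719491, sp=5, e=sp−y≈31.719491; I≈28.225928, D=e−e_prev≈52.162428; u=5/4·31.719491+3/4·28.225928+1·52.162428≈112.981238; next y=1/5·(-26.719491)+1/2·112.981238≈51.146721
n=7: y≈51.146721, sp=-1, e=sp−y≈-52.146721; I≈-23.920793, D=e−e_prev≈-83.866211; u=5/4·(-52.146721)+3/4·(-23.920793)+1·(-83.866211)≈-166.990206; next y=1/5·51.146721+1/2·(-166.990206)≈-73.265759
n=8: y≈-73.265759, sp=-1, e=sp−y≈72.265759; I≈48.344967, D=e−e_prev≈124.412480; u=5/4·72.265759+3/4·48.344967+1·124.412480≈251.003403; next y=1/5·(-73.265759)+1/2·251.003403≈110.848550
n=9: y≈110.848550, sp=-1, e=sp−y≈-111.848550; I≈-63.503583, D=e−e_prev≈-184.114309; u=5/4·(-111.848550)+3/4·(-63.503583)+1·(-184.114309)≈-371.552684; next y=1/5·110.848550+1/2·(-371.552684)≈-163.606632

0 5 15.000 0.000
1 5 -8.750 7.500
2 5 28.000 -2.875
3 5 -25.369 13.425
4 5 54.886 -9.999
5 5 -63.616 25.443
6 5 112.981 -26.719
7 -1 -166.990 51.147
8 -1 251.003 -73.266
9 -1 -371.553 110.849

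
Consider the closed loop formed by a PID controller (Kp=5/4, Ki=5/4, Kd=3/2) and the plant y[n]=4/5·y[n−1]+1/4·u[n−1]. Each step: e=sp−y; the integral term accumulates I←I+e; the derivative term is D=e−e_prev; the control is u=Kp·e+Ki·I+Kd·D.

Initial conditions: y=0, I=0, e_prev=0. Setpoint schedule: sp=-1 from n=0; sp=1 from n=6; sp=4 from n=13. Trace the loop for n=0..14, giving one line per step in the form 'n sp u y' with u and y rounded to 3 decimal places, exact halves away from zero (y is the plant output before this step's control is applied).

(exact arithmetic carried between steps; '≈' marks a value shown rounded to 6 d.p. or computed from one; I and e_prev carry over from the previous line; the table rounds u and y to 3 d.p., halves away from zero)
n=0: y=0, sp=-1, e=sp−y=-1; I=-1, D=e−e_prev=-1; u=5/4·(-1)+5/4·(-1)+3/2·(-1)=-4; next y=4/5·0+1/4·(-4)=-1
n=1: y=-1, sp=-1, e=sp−y=0; I=-1, D=e−e_prev=1; u=5/4·0+5/4·(-1)+3/2·1=0.25; next y=4/5·(-1)+1/4·0.25=-0.7375
n=2: y=-0.7375, sp=-1, e=sp−y=-0.2625; I=-1.2625, D=e−e_prev=-0.2625; u=5/4·(-0.2625)+5/4·(-1.2625)+3/2·(-0.2625)=-2.3; next y=4/5·(-0.7375)+1/4·(-2.3)=-1.165
n=3: y=-1.165, sp=-1, e=sp−y=0.165; I=-1.0975, D=e−e_prev=0.4275; u=5/4·0.165+5/4·(-1.0975)+3/2·0.4275=-0.524375; next y=4/5·(-1.165)+1/4·(-0.524375)≈-1.063094
n=4: y≈-1.063094, sp=-1, e=sp−y≈0.063094; I≈-1.034406, D=e−e_prev≈-0.101906; u=5/4·0.063094+5/4·(-1.034406)+3/2·(-0.101906)≈-1.367; next y=4/5·(-1.063094)+1/4·(-1.367)≈-1.192225
n=5: y=-1.192225, sp=-1, e=sp−y=0.192225; I≈-0.842181, D=e−e_prev≈0.129131; u=5/4·0.192225+5/4·(-0.842181)+3/2·0.129131≈-0.618748; next y=4/5·(-1.192225)+1/4·(-0.618748)≈-1.108467
n=6: y≈-1.108467, sp=1, e=sp−y≈2.108467; I≈1.266286, D=e−e_prev≈1.916242; u=5/4·2.108467+5/4·1.266286+3/2·1.916242≈7.092804; next y=4/5·(-1.108467)+1/4·7.092804≈0.886427
n=7: y≈0.886427, sp=1, e=sp−y≈0.113573; I≈1.379858, D=e−e_prev≈-1.994895; u=5/4·0.113573+5/4·1.379858+3/2·(-1.994895)≈-1.125553; next y=4/5·0.886427+1/4·(-1.125553)≈0.427754
n=8: y≈0.427754, sp=1, e=sp−y≈0.572246; I≈1.952105, D=e−e_prev≈0.458674; u=5/4·0.572246+5/4·1.952105+3/2·0.458674≈3.843449; next y=4/5·0.427754+1/4·3.843449≈1.303065
n=9: y≈1.303065, sp=1, e=sp−y≈-0.303065; I≈1.649039, D=e−e_prev≈-0.875312; u=5/4·(-0.303065)+5/4·1.649039+3/2·(-0.875312)≈0.369500; next y=4/5·1.303065+1/4·0.369500≈1.134827
n=10: y≈1.134827, sp=1, e=sp−y≈-0.134827; I≈1.514212, D=e−e_prev≈0.168238; u=5/4·(-0.134827)+5/4·1.514212+3/2·0.168238≈1.976588; next y=4/5·1.134827+1/4·1.976588≈1.402009
n=11: y≈1.402009, sp=1, e=sp−y≈-0.402009; I≈1.112203, D=e−e_prev≈-0.267182; u=5/4·(-0.402009)+5/4·1.112203+3/2·(-0.267182)≈0.486971; next y=4/5·1.402009+1/4·0.486971≈1.243350
n=12: y≈1.243350, sp=1, e=sp−y≈-0.243350; I≈0.868854, D=e−e_prev≈0.158659; u=5/4·(-0.243350)+5/4·0.868854+3/2·0.158659≈1.019868; next y=4/5·1.243350+1/4·1.019868≈1.249647
n=13: y≈1.249647, sp=4, e=sp−y≈2.750353; I≈3.619207, D=e−e_prev≈2.993703; u=5/4·2.750353+5/4·3.619207+3/2·2.993703≈12.452504; next y=4/5·1.249647+1/4·12.452504≈4.112844
n=14: y≈4.112844, sp=4, e=sp−y≈-0.112844; I≈3.506363, D=e−e_prev≈-2.863197; u=5/4·(-0.112844)+5/4·3.506363+3/2·(-2.863197)≈-0.052895; next y=4/5·4.112844+1/4·(-0.052895)≈3.277051

0 -1 -4.000 0.000
1 -1 0.250 -1.000
2 -1 -2.300 -0.738
3 -1 -0.524 -1.165
4 -1 -1.367 -1.063
5 -1 -0.619 -1.192
6 1 7.093 -1.108
7 1 -1.126 0.886
8 1 3.843 0.428
9 1 0.370 1.303
10 1 1.977 1.135
11 1 0.487 1.402
12 1 1.020 1.243
13 4 12.453 1.250
14 4 -0.053 4.113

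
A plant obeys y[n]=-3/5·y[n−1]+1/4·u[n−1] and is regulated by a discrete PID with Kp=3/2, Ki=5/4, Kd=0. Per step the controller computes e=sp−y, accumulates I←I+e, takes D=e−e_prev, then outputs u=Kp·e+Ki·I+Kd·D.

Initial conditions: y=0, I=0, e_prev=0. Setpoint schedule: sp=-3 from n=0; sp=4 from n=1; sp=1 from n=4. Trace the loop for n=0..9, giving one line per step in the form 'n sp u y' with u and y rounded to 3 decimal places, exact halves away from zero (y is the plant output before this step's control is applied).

0 -3 -8.250 0.000
1 4 12.922 -2.063
2 4 2.541 4.468
3 4 19.868 -2.045
4 1 -3.484 6.194
5 1 19.673 -4.588
6 1 -7.053 7.671
7 1 23.209 -6.366
8 1 -11.550 9.622
9 1 27.950 -8.661

(exact arithmetic carried between steps; '≈' marks a value shown rounded to 6 d.p. or computed from one; I and e_prev carry over from the previous line; the table rounds u and y to 3 d.p., halves away from zero)
n=0: y=0, sp=-3, e=sp−y=-3; I=-3, D=e−e_prev=-3; u=3/2·(-3)+5/4·(-3)+0·(-3)=-8.25; next y=-3/5·0+1/4·(-8.25)=-2.0625
n=1: y=-2.0625, sp=4, e=sp−y=6.0625; I=3.0625, D=e−e_prev=9.0625; u=3/2·6.0625+5/4·3.0625+0·9.0625=12.921875; next y=-3/5·(-2.0625)+1/4·12.921875≈4.467969
n=2: y≈4.467969, sp=4, e=sp−y≈-0.467969; I≈2.594531, D=e−e_prev≈-6.530469; u=3/2·(-0.467969)+5/4·2.594531+0·(-6.530469)≈2.541211; next y=-3/5·4.467969+1/4·2.541211≈-2.045479
n=3: y≈-2.045479, sp=4, e=sp−y≈6.045479; I≈8.640010, D=e−e_prev≈6.513447; u=3/2·6.045479+5/4·8.640010+0·6.513447≈19.868230; next y=-3/5·(-2.045479)+1/4·19.868230≈6.194345
n=4: y≈6.194345, sp=1, e=sp−y≈-5.194345; I≈3.445665, D=e−e_prev≈-11.239823; u=3/2·(-5.194345)+5/4·3.445665+0·(-11.239823)≈-3.484435; next y=-3/5·6.194345+1/4·(-3.484435)≈-4.587716
n=5: y≈-4.587716, sp=1, e=sp−y≈5.587716; I≈9.033381, D=e−e_prev≈10.782060; u=3/2·5.587716+5/4·9.033381+0·10.782060≈19.673299; next y=-3/5·(-4.587716)+1/4·19.673299≈7.670954
n=6: y≈7.670954, sp=1, e=sp−y≈-6.670954; I≈2.362427, D=e−e_prev≈-12.258670; u=3/2·(-6.670954)+5/4·2.362427+0·(-12.258670)≈-7.053398; next y=-3/5·7.670954+1/4·(-7.053398)≈-6.365922
n=7: y≈-6.365922, sp=1, e=sp−y≈7.365922; I≈9.728349, D=e−e_prev≈14.036876; u=3/2·7.365922+5/4·9.728349+0·14.036876≈23.209319; next y=-3/5·(-6.365922)+1/4·23.209319≈9.621883
n=8: y≈9.621883, sp=1, e=sp−y≈-8.621883; I≈1.106466, D=e−e_prev≈-15.987805; u=3/2·(-8.621883)+5/4·1.106466+0·(-15.987805)≈-11.549742; next y=-3/5·9.621883+1/4·(-11.549742)≈-8.660565
n=9: y≈-8.660565, sp=1, e=sp−y≈9.660565; I≈10.767031, D=e−e_prev≈18.282448; u=3/2·9.660565+5/4·10.767031+0·18.282448≈27.949637; next y=-3/5·(-8.660565)+1/4·27.949637≈12.183748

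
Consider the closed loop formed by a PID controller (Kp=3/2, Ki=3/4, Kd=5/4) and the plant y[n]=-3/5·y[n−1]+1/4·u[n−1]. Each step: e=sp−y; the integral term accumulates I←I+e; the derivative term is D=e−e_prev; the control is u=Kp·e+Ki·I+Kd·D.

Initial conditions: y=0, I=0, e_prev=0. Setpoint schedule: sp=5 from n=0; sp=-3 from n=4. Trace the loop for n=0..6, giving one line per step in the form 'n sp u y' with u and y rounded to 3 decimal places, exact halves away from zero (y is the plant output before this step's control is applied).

(exact arithmetic carried between steps; '≈' marks a value shown rounded to 6 d.p. or computed from one; I and e_prev carry over from the previous line; the table rounds u and y to 3 d.p., halves away from zero)
n=0: y=0, sp=5, e=sp−y=5; I=5, D=e−e_prev=5; u=3/2·5+3/4·5+5/4·5=17.5; next y=-3/5·0+1/4·17.5=4.375
n=1: y=4.375, sp=5, e=sp−y=0.625; I=5.625, D=e−e_prev=-4.375; u=3/2·0.625+3/4·5.625+5/4·(-4.375)=-0.3125; next y=-3/5·4.375+1/4·(-0.3125)=-2.703125
n=2: y=-2.703125, sp=5, e=sp−y=7.703125; I=13.328125, D=e−e_prev=7.078125; u=3/2·7.703125+3/4·13.328125+5/4·7.078125≈30.398438; next y=-3/5·(-2.703125)+1/4·30.398438≈9.221484
n=3: y≈9.221484, sp=5, e=sp−y≈-4.221484; I≈9.106641, D=e−e_prev≈-11.924609; u=3/2·(-4.221484)+3/4·9.106641+5/4·(-11.924609)≈-14.408008; next y=-3/5·9.221484+1/4·(-14.408008)≈-9.134893
n=4: y≈-9.134893, sp=-3, e=sp−y≈6.134893; I≈15.241533, D=e−e_prev≈10.356377; u=3/2·6.134893+3/4·15.241533+5/4·10.356377≈33.578960; next y=-3/5·(-9.134893)+1/4·33.578960≈13.875676
n=5: y≈13.875676, sp=-3, e=sp−y≈-16.875676; I≈-1.634142, D=e−e_prev≈-23.010568; u=3/2·(-16.875676)+3/4·(-1.634142)+5/4·(-23.010568)≈-55.302330; next y=-3/5·13.875676+1/4·(-55.302330)≈-22.150988
n=6: y≈-22.150988, sp=-3, e=sp−y≈19.150988; I≈17.516846, D=e−e_prev≈36.026663; u=3/2·19.150988+3/4·17.516846+5/4·36.026663≈86.897445; next y=-3/5·(-22.150988)+1/4·86.897445≈35.014954

0 5 17.500 0.000
1 5 -0.313 4.375
2 5 30.398 -2.703
3 5 -14.408 9.221
4 -3 33.579 -9.135
5 -3 -55.302 13.876
6 -3 86.897 -22.151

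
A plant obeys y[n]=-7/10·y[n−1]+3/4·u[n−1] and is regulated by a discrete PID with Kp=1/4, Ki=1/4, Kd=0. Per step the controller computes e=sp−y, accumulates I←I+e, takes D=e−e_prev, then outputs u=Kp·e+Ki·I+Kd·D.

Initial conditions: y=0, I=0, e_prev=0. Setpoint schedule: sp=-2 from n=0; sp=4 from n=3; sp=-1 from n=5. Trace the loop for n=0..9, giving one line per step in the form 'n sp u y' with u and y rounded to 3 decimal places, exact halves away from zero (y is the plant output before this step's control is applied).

0 -2 -1.000 0.000
1 -2 -1.125 -0.750
2 -2 -1.653 -0.319
3 4 1.276 -1.017
4 4 1.187 1.668
5 -1 0.243 -0.277
6 -1 -0.265 0.376
7 -1 -0.189 -0.462
8 -1 -0.646 0.181
9 -1 -0.545 -0.611

(exact arithmetic carried between steps; '≈' marks a value shown rounded to 6 d.p. or computed from one; I and e_prev carry over from the previous line; the table rounds u and y to 3 d.p., halves away from zero)
n=0: y=0, sp=-2, e=sp−y=-2; I=-2, D=e−e_prev=-2; u=1/4·(-2)+1/4·(-2)+0·(-2)=-1; next y=-7/10·0+3/4·(-1)=-0.75
n=1: y=-0.75, sp=-2, e=sp−y=-1.25; I=-3.25, D=e−e_prev=0.75; u=1/4·(-1.25)+1/4·(-3.25)+0·0.75=-1.125; next y=-7/10·(-0.75)+3/4·(-1.125)=-0.31875
n=2: y=-0.31875, sp=-2, e=sp−y=-1.68125; I=-4.93125, D=e−e_prev=-0.43125; u=1/4·(-1.68125)+1/4·(-4.93125)+0·(-0.43125)=-1.653125; next y=-7/10·(-0.31875)+3/4·(-1.653125)≈-1.016719
n=3: y≈-1.016719, sp=4, e=sp−y≈5.016719; I≈0.085469, D=e−e_prev≈6.697969; u=1/4·5.016719+1/4·0.085469+0·6.697969≈1.275547; next y=-7/10·(-1.016719)+3/4·1.275547≈1.668363
n=4: y≈1.668363, sp=4, e=sp−y≈2.331637; I≈2.417105, D=e−e_prev≈-2.685082; u=1/4·2.331637+1/4·2.417105+0·(-2.685082)≈1.187186; next y=-7/10·1.668363+3/4·1.187186≈-0.277465
n=5: y≈-0.277465, sp=-1, e=sp−y≈-0.722535; I≈1.694571, D=e−e_prev≈-3.054172; u=1/4·(-0.722535)+1/4·1.694571+0·(-3.054172)≈0.243009; next y=-7/10·(-0.277465)+3/4·0.243009≈0.376482
n=6: y≈0.376482, sp=-1, e=sp−y≈-1.376482; I≈0.318088, D=e−e_prev≈-0.653947; u=1/4·(-1.376482)+1/4·0.318088+0·(-0.653947)≈-0.264598; next y=-7/10·0.376482+3/4·(-0.264598)≈-0.461986
n=7: y≈-0.461986, sp=-1, e=sp−y≈-0.538014; I≈-0.219925, D=e−e_prev≈0.838469; u=1/4·(-0.538014)+1/4·(-0.219925)+0·0.838469≈-0.189485; next y=-7/10·(-0.461986)+3/4·(-0.189485)≈0.181277
n=8: y≈0.181277, sp=-1, e=sp−y≈-1.181277; I≈-1.401202, D=e−e_prev≈-0.643264; u=1/4·(-1.181277)+1/4·(-1.401202)+0·(-0.643264)≈-0.645620; next y=-7/10·0.181277+3/4·(-0.645620)≈-0.611109
n=9: y≈-0.611109, sp=-1, e=sp−y≈-0.388891; I≈-1.790093, D=e−e_prev≈0.792386; u=1/4·(-0.388891)+1/4·(-1.790093)+0·0.792386≈-0.544746; next y=-7/10·(-0.611109)+3/4·(-0.544746)≈0.019217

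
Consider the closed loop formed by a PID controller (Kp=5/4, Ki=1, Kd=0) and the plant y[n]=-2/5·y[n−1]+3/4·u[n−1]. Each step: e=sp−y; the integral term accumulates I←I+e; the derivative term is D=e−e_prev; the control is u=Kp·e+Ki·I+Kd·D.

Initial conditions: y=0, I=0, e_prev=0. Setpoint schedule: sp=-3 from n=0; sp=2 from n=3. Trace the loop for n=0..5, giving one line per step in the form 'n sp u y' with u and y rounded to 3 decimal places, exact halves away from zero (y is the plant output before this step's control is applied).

(exact arithmetic carried between steps; '≈' marks a value shown rounded to 6 d.p. or computed from one; I and e_prev carry over from the previous line; the table rounds u and y to 3 d.p., halves away from zero)
n=0: y=0, sp=-3, e=sp−y=-3; I=-3, D=e−e_prev=-3; u=5/4·(-3)+1·(-3)+0·(-3)=-6.75; next y=-2/5·0+3/4·(-6.75)=-5.0625
n=1: y=-5.0625, sp=-3, e=sp−y=2.0625; I=-0.9375, D=e−e_prev=5.0625; u=5/4·2.0625+1·(-0.9375)+0·5.0625=1.640625; next y=-2/5·(-5.0625)+3/4·1.640625≈3.255469
n=2: y≈3.255469, sp=-3, e=sp−y≈-6.255469; I≈-7.192969, D=e−e_prev≈-8.317969; u=5/4·(-6.255469)+1·(-7.192969)+0·(-8.317969)≈-15.012305; next y=-2/5·3.255469+3/4·(-15.012305)≈-12.561416
n=3: y≈-12.561416, sp=2, e=sp−y≈14.561416; I≈7.368447, D=e−e_prev≈20.816885; u=5/4·14.561416+1·7.368447+0·20.816885≈25.570217; next y=-2/5·(-12.561416)+3/4·25.570217≈24.202229
n=4: y≈24.202229, sp=2, e=sp−y≈-22.202229; I≈-14.833782, D=e−e_prev≈-36.763645; u=5/4·(-22.202229)+1·(-14.833782)+0·(-36.763645)≈-42.586569; next y=-2/5·24.202229+3/4·(-42.586569)≈-41.620818
n=5: y≈-41.620818, sp=2, e=sp−y≈43.620818; I≈28.787036, D=e−e_prev≈65.823048; u=5/4·43.620818+1·28.787036+0·65.823048≈83.313059; next y=-2/5·(-41.620818)+3/4·83.313059≈79.133122

0 -3 -6.750 0.000
1 -3 1.641 -5.063
2 -3 -15.012 3.255
3 2 25.570 -12.561
4 2 -42.587 24.202
5 2 83.313 -41.621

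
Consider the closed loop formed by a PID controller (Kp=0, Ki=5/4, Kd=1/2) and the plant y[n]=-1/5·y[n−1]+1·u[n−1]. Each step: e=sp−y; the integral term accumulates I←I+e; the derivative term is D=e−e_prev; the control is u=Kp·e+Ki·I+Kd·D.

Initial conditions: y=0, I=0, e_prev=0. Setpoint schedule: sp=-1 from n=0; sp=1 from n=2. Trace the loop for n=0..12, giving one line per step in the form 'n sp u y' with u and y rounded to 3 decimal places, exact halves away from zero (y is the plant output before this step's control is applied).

0 -1 -1.750 0.000
1 -1 0.563 -1.750
2 1 -0.534 0.913
3 1 2.758 -0.717
4 1 -2.242 2.901
5 1 7.207 -2.822
6 1 -9.416 7.771
7 1 20.214 -10.970
8 1 -32.605 22.408
9 1 61.440 -37.087
10 1 -106.101 68.857
11 1 192.327 -119.873
12 1 -339.252 216.301

(exact arithmetic carried between steps; '≈' marks a value shown rounded to 6 d.p. or computed from one; I and e_prev carry over from the previous line; the table rounds u and y to 3 d.p., halves away from zero)
n=0: y=0, sp=-1, e=sp−y=-1; I=-1, D=e−e_prev=-1; u=0·(-1)+5/4·(-1)+1/2·(-1)=-1.75; next y=-1/5·0+1·(-1.75)=-1.75
n=1: y=-1.75, sp=-1, e=sp−y=0.75; I=-0.25, D=e−e_prev=1.75; u=0·0.75+5/4·(-0.25)+1/2·1.75=0.5625; next y=-1/5·(-1.75)+1·0.5625=0.9125
n=2: y=0.9125, sp=1, e=sp−y=0.0875; I=-0.1625, D=e−e_prev=-0.6625; u=0·0.0875+5/4·(-0.1625)+1/2·(-0.6625)=-0.534375; next y=-1/5·0.9125+1·(-0.534375)=-0.716875
n=3: y=-0.716875, sp=1, e=sp−y=1.716875; I=1.554375, D=e−e_prev=1.629375; u=0·1.716875+5/4·1.554375+1/2·1.629375≈2.757656; next y=-1/5·(-0.716875)+1·2.757656≈2.901031
n=4: y≈2.901031, sp=1, e=sp−y≈-1.901031; I≈-0.346656, D=e−e_prev≈-3.617906; u=0·(-1.901031)+5/4·(-0.346656)+1/2·(-3.617906)≈-2.242273; next y=-1/5·2.901031+1·(-2.242273)≈-2.822480
n=5: y≈-2.822480, sp=1, e=sp−y≈3.822480; I≈3.475823, D=e−e_prev≈5.723511; u=0·3.822480+5/4·3.475823+1/2·5.723511≈7.206535; next y=-1/5·(-2.822480)+1·7.206535≈7.771031
n=6: y≈7.771031, sp=1, e=sp−y≈-6.771031; I≈-3.295207, D=e−e_prev≈-10.593510; u=0·(-6.771031)+5/4·(-3.295207)+1/2·(-10.593510)≈-9.415764; next y=-1/5·7.771031+1·(-9.415764)≈-10.969970
n=7: y≈-10.969970, sp=1, e=sp−y≈11.969970; I≈8.674763, D=e−e_prev≈18.741001; u=0·11.969970+5/4·8.674763+1/2·18.741001≈20.213955; next y=-1/5·(-10.969970)+1·20.213955≈22.407949
n=8: y≈22.407949, sp=1, e=sp−y≈-21.407949; I≈-12.733185, D=e−e_prev≈-33.377919; u=0·(-21.407949)+5/4·(-12.733185)+1/2·(-33.377919)≈-32.605441; next y=-1/5·22.407949+1·(-32.605441)≈-37.087031
n=9: y≈-37.087031, sp=1, e=sp−y≈38.087031; I≈25.353846, D=e−e_prev≈59.494980; u=0·38.087031+5/4·25.353846+1/2·59.494980≈61.439797; next y=-1/5·(-37.087031)+1·61.439797≈68.857203
n=10: y≈68.857203, sp=1, e=sp−y≈-67.857203; I≈-42.503357, D=e−e_prev≈-105.944234; u=0·(-67.857203)+5/4·(-42.503357)+1/2·(-105.944234)≈-106.101314; next y=-1/5·68.857203+1·(-106.101314)≈-119.872754
n=11: y≈-119.872754, sp=1, e=sp−y≈120.872754; I≈78.369397, D=e−e_prev≈188.729957; u=0·120.872754+5/4·78.369397+1/2·188.729957≈192.326725; next y=-1/5·(-119.872754)+1·192.326725≈216.301276
n=12: y≈216.301276, sp=1, e=sp−y≈-215.301276; I≈-136.931879, D=e−e_prev≈-336.174030; u=0·(-215.301276)+5/4·(-136.931879)+1/2·(-336.174030)≈-339.251863; next y=-1/5·216.301276+1·(-339.251863)≈-382.512119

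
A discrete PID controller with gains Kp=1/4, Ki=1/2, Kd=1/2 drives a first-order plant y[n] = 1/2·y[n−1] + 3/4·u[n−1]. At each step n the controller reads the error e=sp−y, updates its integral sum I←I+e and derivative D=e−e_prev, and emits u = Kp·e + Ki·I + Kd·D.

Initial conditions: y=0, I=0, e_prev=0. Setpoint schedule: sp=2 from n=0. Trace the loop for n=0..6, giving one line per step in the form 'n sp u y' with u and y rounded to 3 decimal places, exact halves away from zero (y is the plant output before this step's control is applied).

0 2 2.500 0.000
1 2 0.156 1.875
2 2 2.182 1.055
3 2 0.858 2.164
4 2 1.879 1.725
5 2 1.114 2.272
6 2 1.627 1.971

(exact arithmetic carried between steps; '≈' marks a value shown rounded to 6 d.p. or computed from one; I and e_prev carry over from the previous line; the table rounds u and y to 3 d.p., halves away from zero)
n=0: y=0, sp=2, e=sp−y=2; I=2, D=e−e_prev=2; u=1/4·2+1/2·2+1/2·2=2.5; next y=1/2·0+3/4·2.5=1.875
n=1: y=1.875, sp=2, e=sp−y=0.125; I=2.125, D=e−e_prev=-1.875; u=1/4·0.125+1/2·2.125+1/2·(-1.875)=0.15625; next y=1/2·1.875+3/4·0.15625≈1.054688
n=2: y≈1.054688, sp=2, e=sp−y≈0.945313; I≈3.070313, D=e−e_prev≈0.820313; u=1/4·0.945313+1/2·3.070313+1/2·0.820313≈2.181641; next y=1/2·1.054688+3/4·2.181641≈2.163574
n=3: y≈2.163574, sp=2, e=sp−y≈-0.163574; I≈2.906738, D=e−e_prev≈-1.108887; u=1/4·(-0.163574)+1/2·2.906738+1/2·(-1.108887)≈0.858032; next y=1/2·2.163574+3/4·0.858032≈1.725311
n=4: y≈1.725311, sp=2, e=sp−y≈0.274689; I≈3.181427, D=e−e_prev≈0.438263; u=1/4·0.274689+1/2·3.181427+1/2·0.438263≈1.878517; next y=1/2·1.725311+3/4·1.878517≈2.271544
n=5: y≈2.271544, sp=2, e=sp−y≈-0.271544; I≈2.909883, D=e−e_prev≈-0.546232; u=1/4·(-0.271544)+1/2·2.909883+1/2·(-0.546232)≈1.113940; next y=1/2·2.271544+3/4·1.113940≈1.971227
n=6: y≈1.971227, sp=2, e=sp−y≈0.028773; I≈2.938657, D=e−e_prev≈0.300317; u=1/4·0.028773+1/2·2.938657+1/2·0.300317≈1.626680; next y=1/2·1.971227+3/4·1.626680≈2.205624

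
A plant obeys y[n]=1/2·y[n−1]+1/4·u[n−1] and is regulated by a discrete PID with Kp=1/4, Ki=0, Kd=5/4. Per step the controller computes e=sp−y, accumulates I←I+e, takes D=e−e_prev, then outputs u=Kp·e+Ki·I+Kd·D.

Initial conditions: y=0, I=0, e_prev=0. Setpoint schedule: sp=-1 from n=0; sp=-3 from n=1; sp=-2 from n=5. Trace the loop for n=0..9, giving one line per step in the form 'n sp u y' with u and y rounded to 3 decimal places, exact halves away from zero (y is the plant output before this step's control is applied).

0 -1 -1.500 0.000
1 -3 -2.688 -0.375
2 -3 0.070 -0.859
3 -3 -1.206 -0.412
4 -3 -0.504 -0.508
5 -2 0.685 -0.380
6 -2 -0.947 -0.019
7 -2 -0.154 -0.246
8 -2 -0.565 -0.162
9 -2 -0.369 -0.222

(exact arithmetic carried between steps; '≈' marks a value shown rounded to 6 d.p. or computed from one; I and e_prev carry over from the previous line; the table rounds u and y to 3 d.p., halves away from zero)
n=0: y=0, sp=-1, e=sp−y=-1; I=-1, D=e−e_prev=-1; u=1/4·(-1)+0·(-1)+5/4·(-1)=-1.5; next y=1/2·0+1/4·(-1.5)=-0.375
n=1: y=-0.375, sp=-3, e=sp−y=-2.625; I=-3.625, D=e−e_prev=-1.625; u=1/4·(-2.625)+0·(-3.625)+5/4·(-1.625)=-2.6875; next y=1/2·(-0.375)+1/4·(-2.6875)=-0.859375
n=2: y=-0.859375, sp=-3, e=sp−y=-2.140625; I=-5.765625, D=e−e_prev=0.484375; u=1/4·(-2.140625)+0·(-5.765625)+5/4·0.484375≈0.070313; next y=1/2·(-0.859375)+1/4·0.070313≈-0.412109
n=3: y≈-0.412109, sp=-3, e=sp−y≈-2.587891; I≈-8.353516, D=e−e_prev≈-0.447266; u=1/4·(-2.587891)+0·(-8.353516)+5/4·(-0.447266)≈-1.206055; next y=1/2·(-0.412109)+1/4·(-1.206055)≈-0.507568
n=4: y≈-0.507568, sp=-3, e=sp−y≈-2.492432; I≈-10.845947, D=e−e_prev≈0.095459; u=1/4·(-2.492432)+0·(-10.845947)+5/4·0.095459≈-0.503784; next y=1/2·(-0.507568)+1/4·(-0.503784)≈-0.379730
n=5: y≈-0.379730, sp=-2, e=sp−y≈-1.620270; I≈-12.466217, D=e−e_prev≈0.872162; u=1/4·(-1.620270)+0·(-12.466217)+5/4·0.872162≈0.685135; next y=1/2·(-0.379730)+1/4·0.685135≈-0.018581
n=6: y≈-0.018581, sp=-2, e=sp−y≈-1.981419; I≈-14.447636, D=e−e_prev≈-0.361149; u=1/4·(-1.981419)+0·(-14.447636)+5/4·(-0.361149)≈-0.946791; next y=1/2·(-0.018581)+1/4·(-0.946791)≈-0.245988
n=7: y≈-0.245988, sp=-2, e=sp−y≈-1.754012; I≈-16.201647, D=e−e_prev≈0.227407; u=1/4·(-1.754012)+0·(-16.201647)+5/4·0.227407≈-0.154244; next y=1/2·(-0.245988)+1/4·(-0.154244)≈-0.161555
n=8: y≈-0.161555, sp=-2, e=sp−y≈-1.838445; I≈-18.040092, D=e−e_prev≈-0.084433; u=1/4·(-1.838445)+0·(-18.040092)+5/4·(-0.084433)≈-0.565153; next y=1/2·(-0.161555)+1/4·(-0.565153)≈-0.222066
n=9: y≈-0.222066, sp=-2, e=sp−y≈-1.777934; I≈-19.818026, D=e−e_prev≈0.060511; u=1/4·(-1.777934)+0·(-19.818026)+5/4·0.060511≈-0.368845; next y=1/2·(-0.222066)+1/4·(-0.368845)≈-0.203244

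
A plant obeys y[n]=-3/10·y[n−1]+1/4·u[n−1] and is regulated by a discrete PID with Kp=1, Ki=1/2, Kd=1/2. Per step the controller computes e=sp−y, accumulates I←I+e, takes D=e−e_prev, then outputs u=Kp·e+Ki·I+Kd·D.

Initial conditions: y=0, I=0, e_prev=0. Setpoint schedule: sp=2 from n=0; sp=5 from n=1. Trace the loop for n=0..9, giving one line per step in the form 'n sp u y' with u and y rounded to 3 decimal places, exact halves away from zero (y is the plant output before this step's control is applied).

0 2 4.000 0.000
1 5 8.000 1.000
2 5 7.600 1.700
3 5 10.220 1.390
4 5 10.374 2.138
5 5 12.551 1.952
6 5 12.782 2.552
7 5 14.550 2.430
8 5 14.817 2.909
9 5 16.256 2.832

(exact arithmetic carried between steps; '≈' marks a value shown rounded to 6 d.p. or computed from one; I and e_prev carry over from the previous line; the table rounds u and y to 3 d.p., halves away from zero)
n=0: y=0, sp=2, e=sp−y=2; I=2, D=e−e_prev=2; u=1·2+1/2·2+1/2·2=4; next y=-3/10·0+1/4·4=1
n=1: y=1, sp=5, e=sp−y=4; I=6, D=e−e_prev=2; u=1·4+1/2·6+1/2·2=8; next y=-3/10·1+1/4·8=1.7
n=2: y=1.7, sp=5, e=sp−y=3.3; I=9.3, D=e−e_prev=-0.7; u=1·3.3+1/2·9.3+1/2·(-0.7)=7.6; next y=-3/10·1.7+1/4·7.6=1.39
n=3: y=1.39, sp=5, e=sp−y=3.61; I=12.91, D=e−e_prev=0.31; u=1·3.61+1/2·12.91+1/2·0.31=10.22; next y=-3/10·1.39+1/4·10.22=2.138
n=4: y=2.138, sp=5, e=sp−y=2.862; I=15.772, D=e−e_prev=-0.748; u=1·2.862+1/2·15.772+1/2·(-0.748)=10.374; next y=-3/10·2.138+1/4·10.374=1.9521
n=5: y=1.9521, sp=5, e=sp−y=3.0479; I=18.8199, D=e−e_prev=0.1859; u=1·3.0479+1/2·18.8199+1/2·0.1859=12.5508; next y=-3/10·1.9521+1/4·12.5508=2.55207
n=6: y=2.55207, sp=5, e=sp−y=2.44793; I=21.26783, D=e−e_prev=-0.59997; u=1·2.44793+1/2·21.26783+1/2·(-0.59997)=12.78186; next y=-3/10·2.55207+1/4·12.78186=2.429844
n=7: y=2.429844, sp=5, e=sp−y=2.570156; I=23.837986, D=e−e_prev=0.122226; u=1·2.570156+1/2·23.837986+1/2·0.122226=14.550262; next y=-3/10·2.429844+1/4·14.550262≈2.908612
n=8: y≈2.908612, sp=5, e=sp−y≈2.091388; I≈25.929374, D=e−e_prev≈-0.478768; u=1·2.091388+1/2·25.929374+1/2·(-0.478768)≈14.816690; next y=-3/10·2.908612+1/4·14.816690≈2.831589
n=9: y≈2.831589, sp=5, e=sp−y≈2.168411; I≈28.097785, D=e−e_prev≈0.077023; u=1·2.168411+1/2·28.097785+1/2·0.077023≈16.255815; next y=-3/10·2.831589+1/4·16.255815≈3.214477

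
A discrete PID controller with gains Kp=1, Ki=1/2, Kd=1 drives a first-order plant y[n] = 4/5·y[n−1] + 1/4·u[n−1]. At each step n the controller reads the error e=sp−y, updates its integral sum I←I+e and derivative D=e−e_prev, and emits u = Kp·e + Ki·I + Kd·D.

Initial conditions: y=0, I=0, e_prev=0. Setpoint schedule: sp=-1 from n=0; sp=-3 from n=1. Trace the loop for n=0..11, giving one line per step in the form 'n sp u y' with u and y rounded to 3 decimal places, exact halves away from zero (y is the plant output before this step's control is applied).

0 -1 -2.500 0.000
1 -3 -5.438 -0.625
2 -3 -2.164 -1.859
3 -3 -3.546 -2.029
4 -3 -2.999 -2.509
5 -3 -3.105 -2.757
6 -3 -2.912 -2.982
7 -3 -2.817 -3.114
8 -3 -2.688 -3.195
9 -3 -2.590 -3.228
10 -3 -2.504 -3.230
11 -3 -2.441 -3.210

(exact arithmetic carried between steps; '≈' marks a value shown rounded to 6 d.p. or computed from one; I and e_prev carry over from the previous line; the table rounds u and y to 3 d.p., halves away from zero)
n=0: y=0, sp=-1, e=sp−y=-1; I=-1, D=e−e_prev=-1; u=1·(-1)+1/2·(-1)+1·(-1)=-2.5; next y=4/5·0+1/4·(-2.5)=-0.625
n=1: y=-0.625, sp=-3, e=sp−y=-2.375; I=-3.375, D=e−e_prev=-1.375; u=1·(-2.375)+1/2·(-3.375)+1·(-1.375)=-5.4375; next y=4/5·(-0.625)+1/4·(-5.4375)=-1.859375
n=2: y=-1.859375, sp=-3, e=sp−y=-1.140625; I=-4.515625, D=e−e_prev=1.234375; u=1·(-1.140625)+1/2·(-4.515625)+1·1.234375≈-2.164063; next y=4/5·(-1.859375)+1/4·(-2.164063)≈-2.028516
n=3: y≈-2.028516, sp=-3, e=sp−y≈-0.971484; I≈-5.487109, D=e−e_prev≈0.169141; u=1·(-0.971484)+1/2·(-5.487109)+1·0.169141≈-3.545898; next y=4/5·(-2.028516)+1/4·(-3.545898)≈-2.509287
n=4: y≈-2.509287, sp=-3, e=sp−y≈-0.490713; I≈-5.977822, D=e−e_prev≈0.480771; u=1·(-0.490713)+1/2·(-5.977822)+1·0.480771≈-2.998853; next y=4/5·(-2.509287)+1/4·(-2.998853)≈-2.757143
n=5: y≈-2.757143, sp=-3, e=sp−y≈-0.242857; I≈-6.220679, D=e−e_prev≈0.247856; u=1·(-0.242857)+1/2·(-6.220679)+1·0.247856≈-3.105341; next y=4/5·(-2.757143)+1/4·(-3.105341)≈-2.982050
n=6: y≈-2.982050, sp=-3, e=sp−y≈-0.017950; I≈-6.238630, D=e−e_prev≈0.224907; u=1·(-0.017950)+1/2·(-6.238630)+1·0.224907≈-2.912359; next y=4/5·(-2.982050)+1/4·(-2.912359)≈-3.113729
n=7: y≈-3.113729, sp=-3, e=sp−y≈0.113729; I≈-6.124901, D=e−e_prev≈0.131680; u=1·0.113729+1/2·(-6.124901)+1·0.131680≈-2.817041; next y=4/5·(-3.113729)+1/4·(-2.817041)≈-3.195244
n=8: y≈-3.195244, sp=-3, e=sp−y≈0.195244; I≈-5.929657, D=e−e_prev≈0.081514; u=1·0.195244+1/2·(-5.929657)+1·0.081514≈-2.688070; next y=4/5·(-3.195244)+1/4·(-2.688070)≈-3.228213
n=9: y≈-3.228213, sp=-3, e=sp−y≈0.228213; I≈-5.701444, D=e−e_prev≈0.032969; u=1·0.228213+1/2·(-5.701444)+1·0.032969≈-2.589541; next y=4/5·(-3.228213)+1/4·(-2.589541)≈-3.229955
n=10: y≈-3.229955, sp=-3, e=sp−y≈0.229955; I≈-5.471489, D=e−e_prev≈0.001743; u=1·0.229955+1/2·(-5.471489)+1·0.001743≈-2.504047; next y=4/5·(-3.229955)+1/4·(-2.504047)≈-3.209976
n=11: y≈-3.209976, sp=-3, e=sp−y≈0.209976; I≈-5.261513, D=e−e_prev≈-0.019979; u=1·0.209976+1/2·(-5.261513)+1·(-0.019979)≈-2.440760; next y=4/5·(-3.209976)+1/4·(-2.440760)≈-3.178171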